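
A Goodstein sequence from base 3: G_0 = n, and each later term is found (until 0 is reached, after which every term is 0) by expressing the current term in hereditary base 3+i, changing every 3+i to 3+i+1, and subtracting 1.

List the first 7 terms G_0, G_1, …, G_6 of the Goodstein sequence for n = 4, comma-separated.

[0] 4 ≡ 3 + 1 (base 3). Lift 4: 5. −1: 4.
[1] 4 ≡ 4 (base 4). Lift 5: 5. −1: 4.
[2] 4 ≡ 4 (base 5). Lift 6: 4. −1: 3.
[3] 3 ≡ 3 (base 6). Lift 7: 3. −1: 2.
[4] 2 ≡ 2 (base 7). Lift 8: 2. −1: 1.
[5] 1 ≡ 1 (base 8). Lift 9: 1. −1: 0.

4, 4, 4, 3, 2, 1, 0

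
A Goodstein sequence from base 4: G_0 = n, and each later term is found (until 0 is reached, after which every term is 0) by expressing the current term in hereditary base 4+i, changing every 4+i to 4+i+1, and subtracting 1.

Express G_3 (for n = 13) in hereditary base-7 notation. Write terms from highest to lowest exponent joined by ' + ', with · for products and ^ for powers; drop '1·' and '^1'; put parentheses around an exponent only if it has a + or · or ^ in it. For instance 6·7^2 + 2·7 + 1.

(0) 13|_4 = 3·4 + 1 ↦ 3·5 + 1|_5 = 16 ⇒ 15
(1) 15|_5 = 3·5 ↦ 3·6|_6 = 18 ⇒ 17
(2) 17|_6 = 2·6 + 5 ↦ 2·7 + 5|_7 = 19 ⇒ 18
(3) 18|_7 = 2·7 + 4 ↦ 2·8 + 4|_8 = 20 ⇒ 19

2·7 + 4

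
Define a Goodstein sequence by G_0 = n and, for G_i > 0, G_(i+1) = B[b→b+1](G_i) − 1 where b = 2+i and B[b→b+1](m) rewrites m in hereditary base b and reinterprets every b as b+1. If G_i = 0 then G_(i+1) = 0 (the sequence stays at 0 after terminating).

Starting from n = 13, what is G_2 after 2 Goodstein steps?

G_0=13  [base 2] 2^(2 + 1) + 2^2 + 1  →[2↦3]→  3^(3 + 1) + 3^3 + 1 = 109  −1 ⇒ G_1=108
G_1=108  [base 3] 3^(3 + 1) + 3^3  →[3↦4]→  4^(4 + 1) + 4^4 = 1280  −1 ⇒ G_2=1279
G_2=1279  [base 4] 4^(4 + 1) + 3·4^3 + 3·4^2 + 3·4 + 3  →[4↦5]→  5^(5 + 1) + 3·5^3 + 3·5^2 + 3·5 + 3 = 16093  −1 ⇒ G_3=16092

1279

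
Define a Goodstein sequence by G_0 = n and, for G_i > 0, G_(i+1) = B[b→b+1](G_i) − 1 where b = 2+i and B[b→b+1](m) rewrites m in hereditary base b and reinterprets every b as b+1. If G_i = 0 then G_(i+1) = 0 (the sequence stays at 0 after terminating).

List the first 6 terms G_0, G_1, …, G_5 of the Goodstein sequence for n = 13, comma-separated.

[0] 13 ≡ 2^(2 + 1) + 2^2 + 1 (base 2). Lift 3: 109. −1: 108.
[1] 108 ≡ 3^(3 + 1) + 3^3 (base 3). Lift 4: 1280. −1: 1279.
[2] 1279 ≡ 4^(4 + 1) + 3·4^3 + 3·4^2 + 3·4 + 3 (base 4). Lift 5: 16093. −1: 16092.
[3] 16092 ≡ 5^(5 + 1) + 3·5^3 + 3·5^2 + 3·5 + 2 (base 5). Lift 6: 280712. −1: 280711.
[4] 280711 ≡ 6^(6 + 1) + 3·6^3 + 3·6^2 + 3·6 + 1 (base 6). Lift 7: 5765999. −1: 5765998.

13, 108, 1279, 16092, 280711, 5765998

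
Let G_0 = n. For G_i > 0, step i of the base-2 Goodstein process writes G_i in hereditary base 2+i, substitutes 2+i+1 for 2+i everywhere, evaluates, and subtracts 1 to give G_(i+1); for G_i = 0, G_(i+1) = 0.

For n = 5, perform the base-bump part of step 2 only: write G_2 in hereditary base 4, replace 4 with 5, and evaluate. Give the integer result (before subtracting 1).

468

(0) 5|_2 = 2^2 + 1 ↦ 3^3 + 1|_3 = 28 ⇒ 27
(1) 27|_3 = 3^3 ↦ 4^4|_4 = 256 ⇒ 255
(2) 255|_4 = 3·4^3 + 3·4^2 + 3·4 + 3 ↦ 3·5^3 + 3·5^2 + 3·5 + 3|_5 = 468 ⇒ 467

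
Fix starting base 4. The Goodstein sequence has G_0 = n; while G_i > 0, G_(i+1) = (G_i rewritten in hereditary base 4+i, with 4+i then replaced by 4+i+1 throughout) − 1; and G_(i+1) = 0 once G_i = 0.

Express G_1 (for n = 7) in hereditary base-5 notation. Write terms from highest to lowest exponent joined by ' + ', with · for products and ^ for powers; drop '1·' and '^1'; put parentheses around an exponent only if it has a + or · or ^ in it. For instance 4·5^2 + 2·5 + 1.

step 0: 7 = 4 + 3; sub 5 for 4: 5 + 3; = 8; G_1 = 8−1 = 7
step 1: 7 = 5 + 2; sub 6 for 5: 6 + 2; = 8; G_2 = 8−1 = 7

5 + 2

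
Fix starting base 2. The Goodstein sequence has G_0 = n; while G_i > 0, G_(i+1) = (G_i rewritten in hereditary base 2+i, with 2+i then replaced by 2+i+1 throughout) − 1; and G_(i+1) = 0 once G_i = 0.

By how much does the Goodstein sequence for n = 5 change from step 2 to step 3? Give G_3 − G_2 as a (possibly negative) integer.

i=0: 5 = 2^2 + 1 (b=2); 2→3: 3^3 + 1 = 28; 28−1 = 27
i=1: 27 = 3^3 (b=3); 3→4: 4^4 = 256; 256−1 = 255
i=2: 255 = 3·4^3 + 3·4^2 + 3·4 + 3 (b=4); 4→5: 3·5^3 + 3·5^2 + 3·5 + 3 = 468; 468−1 = 467

212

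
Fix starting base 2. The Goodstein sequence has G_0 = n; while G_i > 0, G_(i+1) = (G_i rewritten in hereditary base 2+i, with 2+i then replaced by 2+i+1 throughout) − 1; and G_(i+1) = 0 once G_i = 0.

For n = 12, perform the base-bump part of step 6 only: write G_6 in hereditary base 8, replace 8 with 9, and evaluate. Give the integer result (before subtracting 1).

3486784575

(0) 12|_2 = 2^(2 + 1) + 2^2 ↦ 3^(3 + 1) + 3^3|_3 = 108 ⇒ 107
(1) 107|_3 = 3^(3 + 1) + 2·3^2 + 2·3 + 2 ↦ 4^(4 + 1) + 2·4^2 + 2·4 + 2|_4 = 1066 ⇒ 1065
(2) 1065|_4 = 4^(4 + 1) + 2·4^2 + 2·4 + 1 ↦ 5^(5 + 1) + 2·5^2 + 2·5 + 1|_5 = 15686 ⇒ 15685
(3) 15685|_5 = 5^(5 + 1) + 2·5^2 + 2·5 ↦ 6^(6 + 1) + 2·6^2 + 2·6|_6 = 280020 ⇒ 280019
(4) 280019|_6 = 6^(6 + 1) + 2·6^2 + 6 + 5 ↦ 7^(7 + 1) + 2·7^2 + 7 + 5|_7 = 5764911 ⇒ 5764910
(5) 5764910|_7 = 7^(7 + 1) + 2·7^2 + 7 + 4 ↦ 8^(8 + 1) + 2·8^2 + 8 + 4|_8 = 134217868 ⇒ 134217867
(6) 134217867|_8 = 8^(8 + 1) + 2·8^2 + 8 + 3 ↦ 9^(9 + 1) + 2·9^2 + 9 + 3|_9 = 3486784575 ⇒ 3486784574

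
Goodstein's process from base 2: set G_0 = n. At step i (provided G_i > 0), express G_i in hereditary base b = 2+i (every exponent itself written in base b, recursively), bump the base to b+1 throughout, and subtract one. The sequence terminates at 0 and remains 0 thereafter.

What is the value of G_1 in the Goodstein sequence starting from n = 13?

[0] 13 ≡ 2^(2 + 1) + 2^2 + 1 (base 2). Lift 3: 109. −1: 108.
[1] 108 ≡ 3^(3 + 1) + 3^3 (base 3). Lift 4: 1280. −1: 1279.

108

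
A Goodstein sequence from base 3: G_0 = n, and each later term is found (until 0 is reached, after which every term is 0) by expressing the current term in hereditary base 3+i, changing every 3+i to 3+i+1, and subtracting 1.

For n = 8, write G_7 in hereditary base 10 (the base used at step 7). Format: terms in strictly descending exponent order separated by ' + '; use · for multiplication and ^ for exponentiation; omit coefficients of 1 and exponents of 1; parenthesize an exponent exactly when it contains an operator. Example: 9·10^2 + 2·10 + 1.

10 + 1

step 0: 8 = 2·3 + 2; sub 4 for 3: 2·4 + 2; = 10; G_1 = 10−1 = 9
step 1: 9 = 2·4 + 1; sub 5 for 4: 2·5 + 1; = 11; G_2 = 11−1 = 10
step 2: 10 = 2·5; sub 6 for 5: 2·6; = 12; G_3 = 12−1 = 11
step 3: 11 = 6 + 5; sub 7 for 6: 7 + 5; = 12; G_4 = 12−1 = 11
step 4: 11 = 7 + 4; sub 8 for 7: 8 + 4; = 12; G_5 = 12−1 = 11
step 5: 11 = 8 + 3; sub 9 for 8: 9 + 3; = 12; G_6 = 12−1 = 11
step 6: 11 = 9 + 2; sub 10 for 9: 10 + 2; = 12; G_7 = 12−1 = 11
step 7: 11 = 10 + 1; sub 11 for 10: 11 + 1; = 12; G_8 = 12−1 = 11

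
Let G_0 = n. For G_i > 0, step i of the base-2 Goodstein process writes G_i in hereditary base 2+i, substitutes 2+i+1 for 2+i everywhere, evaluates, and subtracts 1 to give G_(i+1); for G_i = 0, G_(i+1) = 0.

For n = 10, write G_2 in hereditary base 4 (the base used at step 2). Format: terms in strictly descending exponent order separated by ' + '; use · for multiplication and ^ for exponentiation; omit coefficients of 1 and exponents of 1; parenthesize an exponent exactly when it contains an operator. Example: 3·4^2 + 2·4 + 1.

10 —HB2→ 2^(2 + 1) + 2 —bump→ 3^(3 + 1) + 3 = 84 —(−1)→ 83
83 —HB3→ 3^(3 + 1) + 2 —bump→ 4^(4 + 1) + 2 = 1026 —(−1)→ 1025
1025 —HB4→ 4^(4 + 1) + 1 —bump→ 5^(5 + 1) + 1 = 15626 —(−1)→ 15625

4^(4 + 1) + 1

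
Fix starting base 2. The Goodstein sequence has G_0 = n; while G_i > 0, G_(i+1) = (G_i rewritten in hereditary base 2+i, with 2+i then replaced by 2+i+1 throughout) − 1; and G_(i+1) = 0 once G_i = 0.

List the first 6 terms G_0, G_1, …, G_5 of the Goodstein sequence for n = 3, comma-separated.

3 —HB2→ 2 + 1 —bump→ 3 + 1 = 4 —(−1)→ 3
3 —HB3→ 3 —bump→ 4 = 4 —(−1)→ 3
3 —HB4→ 3 —bump→ 3 = 3 —(−1)→ 2
2 —HB5→ 2 —bump→ 2 = 2 —(−1)→ 1
1 —HB6→ 1 —bump→ 1 = 1 —(−1)→ 0

3, 3, 3, 2, 1, 0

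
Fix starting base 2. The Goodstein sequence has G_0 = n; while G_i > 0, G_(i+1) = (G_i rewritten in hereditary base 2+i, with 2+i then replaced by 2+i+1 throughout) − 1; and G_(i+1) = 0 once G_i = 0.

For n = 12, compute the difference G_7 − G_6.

3352566707

step 0: 12 = 2^(2 + 1) + 2^2; sub 3 for 2: 3^(3 + 1) + 3^3; = 108; G_1 = 108−1 = 107
step 1: 107 = 3^(3 + 1) + 2·3^2 + 2·3 + 2; sub 4 for 3: 4^(4 + 1) + 2·4^2 + 2·4 + 2; = 1066; G_2 = 1066−1 = 1065
step 2: 1065 = 4^(4 + 1) + 2·4^2 + 2·4 + 1; sub 5 for 4: 5^(5 + 1) + 2·5^2 + 2·5 + 1; = 15686; G_3 = 15686−1 = 15685
step 3: 15685 = 5^(5 + 1) + 2·5^2 + 2·5; sub 6 for 5: 6^(6 + 1) + 2·6^2 + 2·6; = 280020; G_4 = 280020−1 = 280019
step 4: 280019 = 6^(6 + 1) + 2·6^2 + 6 + 5; sub 7 for 6: 7^(7 + 1) + 2·7^2 + 7 + 5; = 5764911; G_5 = 5764911−1 = 5764910
step 5: 5764910 = 7^(7 + 1) + 2·7^2 + 7 + 4; sub 8 for 7: 8^(8 + 1) + 2·8^2 + 8 + 4; = 134217868; G_6 = 134217868−1 = 134217867
step 6: 134217867 = 8^(8 + 1) + 2·8^2 + 8 + 3; sub 9 for 8: 9^(9 + 1) + 2·9^2 + 9 + 3; = 3486784575; G_7 = 3486784575−1 = 3486784574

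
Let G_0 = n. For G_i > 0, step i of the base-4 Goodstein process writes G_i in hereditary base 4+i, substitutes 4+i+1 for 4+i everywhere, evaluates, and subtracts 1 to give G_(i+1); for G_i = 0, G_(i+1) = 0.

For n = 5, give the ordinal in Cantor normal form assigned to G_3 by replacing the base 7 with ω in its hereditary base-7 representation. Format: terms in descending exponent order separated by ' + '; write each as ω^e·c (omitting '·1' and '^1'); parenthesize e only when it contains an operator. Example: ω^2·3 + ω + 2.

4

5 —HB4→ 4 + 1 —bump→ 5 + 1 = 6 —(−1)→ 5
5 —HB5→ 5 —bump→ 6 = 6 —(−1)→ 5
5 —HB6→ 5 —bump→ 5 = 5 —(−1)→ 4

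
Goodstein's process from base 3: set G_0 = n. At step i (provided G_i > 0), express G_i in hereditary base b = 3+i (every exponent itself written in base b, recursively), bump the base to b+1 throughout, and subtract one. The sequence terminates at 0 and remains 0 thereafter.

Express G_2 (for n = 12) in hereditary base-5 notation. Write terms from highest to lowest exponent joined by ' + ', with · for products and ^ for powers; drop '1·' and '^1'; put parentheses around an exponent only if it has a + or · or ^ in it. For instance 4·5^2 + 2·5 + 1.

5^2 + 2

base 3: 12 = 3^2 + 3; at 4: 4^2 + 4 = 20; next = 19
base 4: 19 = 4^2 + 3; at 5: 5^2 + 3 = 28; next = 27
base 5: 27 = 5^2 + 2; at 6: 6^2 + 2 = 38; next = 37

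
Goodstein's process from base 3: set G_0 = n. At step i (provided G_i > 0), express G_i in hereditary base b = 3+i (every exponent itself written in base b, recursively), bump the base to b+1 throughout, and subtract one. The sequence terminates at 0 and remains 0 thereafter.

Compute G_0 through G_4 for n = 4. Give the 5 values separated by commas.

base 3: 4 = 3 + 1; at 4: 4 + 1 = 5; next = 4
base 4: 4 = 4; at 5: 5 = 5; next = 4
base 5: 4 = 4; at 6: 4 = 4; next = 3
base 6: 3 = 3; at 7: 3 = 3; next = 2

4, 4, 4, 3, 2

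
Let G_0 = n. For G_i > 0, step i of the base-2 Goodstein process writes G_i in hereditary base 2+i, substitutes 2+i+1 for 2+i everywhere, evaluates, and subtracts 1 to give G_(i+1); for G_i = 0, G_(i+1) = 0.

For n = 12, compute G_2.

G_0 = 12. HB_2(12) = 2^(2 + 1) + 2^2. Bump = 108. G_1 = 107.
G_1 = 107. HB_3(107) = 3^(3 + 1) + 2·3^2 + 2·3 + 2. Bump = 1066. G_2 = 1065.
G_2 = 1065. HB_4(1065) = 4^(4 + 1) + 2·4^2 + 2·4 + 1. Bump = 15686. G_3 = 15685.

1065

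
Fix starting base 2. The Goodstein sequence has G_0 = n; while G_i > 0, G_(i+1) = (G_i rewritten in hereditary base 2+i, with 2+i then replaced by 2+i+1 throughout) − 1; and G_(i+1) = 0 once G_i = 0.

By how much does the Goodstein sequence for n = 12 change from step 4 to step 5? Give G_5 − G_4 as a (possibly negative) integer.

5484891

G_0=12  [base 2] 2^(2 + 1) + 2^2  →[2↦3]→  3^(3 + 1) + 3^3 = 108  −1 ⇒ G_1=107
G_1=107  [base 3] 3^(3 + 1) + 2·3^2 + 2·3 + 2  →[3↦4]→  4^(4 + 1) + 2·4^2 + 2·4 + 2 = 1066  −1 ⇒ G_2=1065
G_2=1065  [base 4] 4^(4 + 1) + 2·4^2 + 2·4 + 1  →[4↦5]→  5^(5 + 1) + 2·5^2 + 2·5 + 1 = 15686  −1 ⇒ G_3=15685
G_3=15685  [base 5] 5^(5 + 1) + 2·5^2 + 2·5  →[5↦6]→  6^(6 + 1) + 2·6^2 + 2·6 = 280020  −1 ⇒ G_4=280019
G_4=280019  [base 6] 6^(6 + 1) + 2·6^2 + 6 + 5  →[6↦7]→  7^(7 + 1) + 2·7^2 + 7 + 5 = 5764911  −1 ⇒ G_5=5764910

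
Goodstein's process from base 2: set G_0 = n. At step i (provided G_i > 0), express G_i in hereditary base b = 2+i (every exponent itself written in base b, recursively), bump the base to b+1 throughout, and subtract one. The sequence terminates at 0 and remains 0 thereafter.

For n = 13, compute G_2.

1279

[0] 13 ≡ 2^(2 + 1) + 2^2 + 1 (base 2). Lift 3: 109. −1: 108.
[1] 108 ≡ 3^(3 + 1) + 3^3 (base 3). Lift 4: 1280. −1: 1279.
[2] 1279 ≡ 4^(4 + 1) + 3·4^3 + 3·4^2 + 3·4 + 3 (base 4). Lift 5: 16093. −1: 16092.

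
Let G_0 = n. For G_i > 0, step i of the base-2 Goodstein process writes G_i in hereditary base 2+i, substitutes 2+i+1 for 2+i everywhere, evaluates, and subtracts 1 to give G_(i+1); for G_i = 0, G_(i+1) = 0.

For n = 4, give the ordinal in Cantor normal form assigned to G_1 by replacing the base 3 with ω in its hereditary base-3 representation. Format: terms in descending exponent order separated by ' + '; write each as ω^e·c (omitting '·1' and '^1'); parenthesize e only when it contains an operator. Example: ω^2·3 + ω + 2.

4 —HB2→ 2^2 —bump→ 3^3 = 27 —(−1)→ 26
26 —HB3→ 2·3^2 + 2·3 + 2 —bump→ 2·4^2 + 2·4 + 2 = 42 —(−1)→ 41

ω^2·2 + ω·2 + 2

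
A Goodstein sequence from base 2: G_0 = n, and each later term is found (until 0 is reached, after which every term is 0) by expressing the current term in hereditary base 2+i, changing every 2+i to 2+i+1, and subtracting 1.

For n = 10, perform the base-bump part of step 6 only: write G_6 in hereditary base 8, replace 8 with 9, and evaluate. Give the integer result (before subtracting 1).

1937434593

(0) 10|_2 = 2^(2 + 1) + 2 ↦ 3^(3 + 1) + 3|_3 = 84 ⇒ 83
(1) 83|_3 = 3^(3 + 1) + 2 ↦ 4^(4 + 1) + 2|_4 = 1026 ⇒ 1025
(2) 1025|_4 = 4^(4 + 1) + 1 ↦ 5^(5 + 1) + 1|_5 = 15626 ⇒ 15625
(3) 15625|_5 = 5^(5 + 1) ↦ 6^(6 + 1)|_6 = 279936 ⇒ 279935
(4) 279935|_6 = 5·6^6 + 5·6^5 + 5·6^4 + 5·6^3 + 5·6^2 + 5·6 + 5 ↦ 5·7^7 + 5·7^5 + 5·7^4 + 5·7^3 + 5·7^2 + 5·7 + 5|_7 = 4215755 ⇒ 4215754
(5) 4215754|_7 = 5·7^7 + 5·7^5 + 5·7^4 + 5·7^3 + 5·7^2 + 5·7 + 4 ↦ 5·8^8 + 5·8^5 + 5·8^4 + 5·8^3 + 5·8^2 + 5·8 + 4|_8 = 84073324 ⇒ 84073323
(6) 84073323|_8 = 5·8^8 + 5·8^5 + 5·8^4 + 5·8^3 + 5·8^2 + 5·8 + 3 ↦ 5·9^9 + 5·9^5 + 5·9^4 + 5·9^3 + 5·9^2 + 5·9 + 3|_9 = 1937434593 ⇒ 1937434592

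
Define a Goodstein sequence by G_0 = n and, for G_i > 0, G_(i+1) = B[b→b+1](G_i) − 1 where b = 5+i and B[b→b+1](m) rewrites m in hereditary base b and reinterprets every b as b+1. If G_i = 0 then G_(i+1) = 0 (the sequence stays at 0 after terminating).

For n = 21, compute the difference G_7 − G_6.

21 —HB5→ 4·5 + 1 —bump→ 4·6 + 1 = 25 —(−1)→ 24
24 —HB6→ 4·6 —bump→ 4·7 = 28 —(−1)→ 27
27 —HB7→ 3·7 + 6 —bump→ 3·8 + 6 = 30 —(−1)→ 29
29 —HB8→ 3·8 + 5 —bump→ 3·9 + 5 = 32 —(−1)→ 31
31 —HB9→ 3·9 + 4 —bump→ 3·10 + 4 = 34 —(−1)→ 33
33 —HB10→ 3·10 + 3 —bump→ 3·11 + 3 = 36 —(−1)→ 35
35 —HB11→ 3·11 + 2 —bump→ 3·12 + 2 = 38 —(−1)→ 37

2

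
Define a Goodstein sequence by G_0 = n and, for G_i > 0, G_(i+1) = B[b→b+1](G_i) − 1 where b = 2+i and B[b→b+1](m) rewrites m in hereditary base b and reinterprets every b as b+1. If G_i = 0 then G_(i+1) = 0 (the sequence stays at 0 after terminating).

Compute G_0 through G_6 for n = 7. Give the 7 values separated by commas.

7, 30, 259, 3127, 46657, 823543, 16777215

(0) 7|_2 = 2^2 + 2 + 1 ↦ 3^3 + 3 + 1|_3 = 31 ⇒ 30
(1) 30|_3 = 3^3 + 3 ↦ 4^4 + 4|_4 = 260 ⇒ 259
(2) 259|_4 = 4^4 + 3 ↦ 5^5 + 3|_5 = 3128 ⇒ 3127
(3) 3127|_5 = 5^5 + 2 ↦ 6^6 + 2|_6 = 46658 ⇒ 46657
(4) 46657|_6 = 6^6 + 1 ↦ 7^7 + 1|_7 = 823544 ⇒ 823543
(5) 823543|_7 = 7^7 ↦ 8^8|_8 = 16777216 ⇒ 16777215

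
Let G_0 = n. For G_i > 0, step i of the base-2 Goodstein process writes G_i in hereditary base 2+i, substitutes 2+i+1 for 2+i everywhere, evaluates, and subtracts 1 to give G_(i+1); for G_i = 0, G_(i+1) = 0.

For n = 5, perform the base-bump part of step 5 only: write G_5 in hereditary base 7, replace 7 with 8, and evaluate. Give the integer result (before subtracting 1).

1752

G_0 = 5. HB_2(5) = 2^2 + 1. Bump = 28. G_1 = 27.
G_1 = 27. HB_3(27) = 3^3. Bump = 256. G_2 = 255.
G_2 = 255. HB_4(255) = 3·4^3 + 3·4^2 + 3·4 + 3. Bump = 468. G_3 = 467.
G_3 = 467. HB_5(467) = 3·5^3 + 3·5^2 + 3·5 + 2. Bump = 776. G_4 = 775.
G_4 = 775. HB_6(775) = 3·6^3 + 3·6^2 + 3·6 + 1. Bump = 1198. G_5 = 1197.
G_5 = 1197. HB_7(1197) = 3·7^3 + 3·7^2 + 3·7. Bump = 1752. G_6 = 1751.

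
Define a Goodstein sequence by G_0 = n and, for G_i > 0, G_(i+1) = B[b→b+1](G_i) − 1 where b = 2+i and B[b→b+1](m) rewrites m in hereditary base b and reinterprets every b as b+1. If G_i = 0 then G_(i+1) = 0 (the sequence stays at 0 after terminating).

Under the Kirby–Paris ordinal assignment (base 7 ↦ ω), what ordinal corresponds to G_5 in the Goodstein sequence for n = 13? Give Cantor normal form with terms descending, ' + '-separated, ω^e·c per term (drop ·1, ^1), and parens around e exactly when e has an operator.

ω^(ω + 1) + ω^3·3 + ω^2·3 + ω·3

G_0 = 13. HB_2(13) = 2^(2 + 1) + 2^2 + 1. Bump = 109. G_1 = 108.
G_1 = 108. HB_3(108) = 3^(3 + 1) + 3^3. Bump = 1280. G_2 = 1279.
G_2 = 1279. HB_4(1279) = 4^(4 + 1) + 3·4^3 + 3·4^2 + 3·4 + 3. Bump = 16093. G_3 = 16092.
G_3 = 16092. HB_5(16092) = 5^(5 + 1) + 3·5^3 + 3·5^2 + 3·5 + 2. Bump = 280712. G_4 = 280711.
G_4 = 280711. HB_6(280711) = 6^(6 + 1) + 3·6^3 + 3·6^2 + 3·6 + 1. Bump = 5765999. G_5 = 5765998.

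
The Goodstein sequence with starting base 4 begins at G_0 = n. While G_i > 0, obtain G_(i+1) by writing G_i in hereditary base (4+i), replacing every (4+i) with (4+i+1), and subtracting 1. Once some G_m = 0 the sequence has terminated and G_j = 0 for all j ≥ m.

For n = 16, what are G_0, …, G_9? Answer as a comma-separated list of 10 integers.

i=0: 16 = 4^2 (b=4); 4→5: 5^2 = 25; 25−1 = 24
i=1: 24 = 4·5 + 4 (b=5); 5→6: 4·6 + 4 = 28; 28−1 = 27
i=2: 27 = 4·6 + 3 (b=6); 6→7: 4·7 + 3 = 31; 31−1 = 30
i=3: 30 = 4·7 + 2 (b=7); 7→8: 4·8 + 2 = 34; 34−1 = 33
i=4: 33 = 4·8 + 1 (b=8); 8→9: 4·9 + 1 = 37; 37−1 = 36
i=5: 36 = 4·9 (b=9); 9→10: 4·10 = 40; 40−1 = 39
i=6: 39 = 3·10 + 9 (b=10); 10→11: 3·11 + 9 = 42; 42−1 = 41
i=7: 41 = 3·11 + 8 (b=11); 11→12: 3·12 + 8 = 44; 44−1 = 43
i=8: 43 = 3·12 + 7 (b=12); 12→13: 3·13 + 7 = 46; 46−1 = 45

16, 24, 27, 30, 33, 36, 39, 41, 43, 45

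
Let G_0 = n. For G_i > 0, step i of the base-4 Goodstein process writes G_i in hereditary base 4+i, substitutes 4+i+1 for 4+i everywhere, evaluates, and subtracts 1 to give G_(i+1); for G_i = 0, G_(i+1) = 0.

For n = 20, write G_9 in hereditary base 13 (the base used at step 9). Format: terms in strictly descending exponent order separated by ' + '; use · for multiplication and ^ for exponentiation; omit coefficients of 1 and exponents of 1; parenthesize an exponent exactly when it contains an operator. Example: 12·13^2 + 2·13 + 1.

9·13 + 6

step 0: 20 = 4^2 + 4; sub 5 for 4: 5^2 + 5; = 30; G_1 = 30−1 = 29
step 1: 29 = 5^2 + 4; sub 6 for 5: 6^2 + 4; = 40; G_2 = 40−1 = 39
step 2: 39 = 6^2 + 3; sub 7 for 6: 7^2 + 3; = 52; G_3 = 52−1 = 51
step 3: 51 = 7^2 + 2; sub 8 for 7: 8^2 + 2; = 66; G_4 = 66−1 = 65
step 4: 65 = 8^2 + 1; sub 9 for 8: 9^2 + 1; = 82; G_5 = 82−1 = 81
step 5: 81 = 9^2; sub 10 for 9: 10^2; = 100; G_6 = 100−1 = 99
step 6: 99 = 9·10 + 9; sub 11 for 10: 9·11 + 9; = 108; G_7 = 108−1 = 107
step 7: 107 = 9·11 + 8; sub 12 for 11: 9·12 + 8; = 116; G_8 = 116−1 = 115
step 8: 115 = 9·12 + 7; sub 13 for 12: 9·13 + 7; = 124; G_9 = 124−1 = 123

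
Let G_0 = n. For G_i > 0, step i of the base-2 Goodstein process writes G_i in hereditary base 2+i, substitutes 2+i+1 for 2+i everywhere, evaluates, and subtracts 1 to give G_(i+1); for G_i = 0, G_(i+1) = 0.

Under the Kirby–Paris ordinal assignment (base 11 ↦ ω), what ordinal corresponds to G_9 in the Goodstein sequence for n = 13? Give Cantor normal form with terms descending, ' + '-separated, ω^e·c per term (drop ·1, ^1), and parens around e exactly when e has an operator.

ω^(ω + 1) + ω^3·3 + ω^2·3 + ω·2 + 4

G_0 = 13. HB_2(13) = 2^(2 + 1) + 2^2 + 1. Bump = 109. G_1 = 108.
G_1 = 108. HB_3(108) = 3^(3 + 1) + 3^3. Bump = 1280. G_2 = 1279.
G_2 = 1279. HB_4(1279) = 4^(4 + 1) + 3·4^3 + 3·4^2 + 3·4 + 3. Bump = 16093. G_3 = 16092.
G_3 = 16092. HB_5(16092) = 5^(5 + 1) + 3·5^3 + 3·5^2 + 3·5 + 2. Bump = 280712. G_4 = 280711.
G_4 = 280711. HB_6(280711) = 6^(6 + 1) + 3·6^3 + 3·6^2 + 3·6 + 1. Bump = 5765999. G_5 = 5765998.
G_5 = 5765998. HB_7(5765998) = 7^(7 + 1) + 3·7^3 + 3·7^2 + 3·7. Bump = 134219480. G_6 = 134219479.
G_6 = 134219479. HB_8(134219479) = 8^(8 + 1) + 3·8^3 + 3·8^2 + 2·8 + 7. Bump = 3486786856. G_7 = 3486786855.
G_7 = 3486786855. HB_9(3486786855) = 9^(9 + 1) + 3·9^3 + 3·9^2 + 2·9 + 6. Bump = 100000003326. G_8 = 100000003325.
G_8 = 100000003325. HB_10(100000003325) = 10^(10 + 1) + 3·10^3 + 3·10^2 + 2·10 + 5. Bump = 3138428381104. G_9 = 3138428381103.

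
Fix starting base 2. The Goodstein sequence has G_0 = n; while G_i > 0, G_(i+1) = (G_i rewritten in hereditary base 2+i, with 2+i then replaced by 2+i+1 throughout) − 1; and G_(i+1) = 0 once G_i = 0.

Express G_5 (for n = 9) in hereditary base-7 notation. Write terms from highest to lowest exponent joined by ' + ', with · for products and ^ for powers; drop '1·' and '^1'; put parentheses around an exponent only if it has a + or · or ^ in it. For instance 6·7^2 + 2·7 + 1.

3·7^7 + 3·7^3 + 3·7^2 + 3·7

[0] 9 ≡ 2^(2 + 1) + 1 (base 2). Lift 3: 82. −1: 81.
[1] 81 ≡ 3^(3 + 1) (base 3). Lift 4: 1024. −1: 1023.
[2] 1023 ≡ 3·4^4 + 3·4^3 + 3·4^2 + 3·4 + 3 (base 4). Lift 5: 9843. −1: 9842.
[3] 9842 ≡ 3·5^5 + 3·5^3 + 3·5^2 + 3·5 + 2 (base 5). Lift 6: 140744. −1: 140743.
[4] 140743 ≡ 3·6^6 + 3·6^3 + 3·6^2 + 3·6 + 1 (base 6). Lift 7: 2471827. −1: 2471826.
[5] 2471826 ≡ 3·7^7 + 3·7^3 + 3·7^2 + 3·7 (base 7). Lift 8: 50333400. −1: 50333399.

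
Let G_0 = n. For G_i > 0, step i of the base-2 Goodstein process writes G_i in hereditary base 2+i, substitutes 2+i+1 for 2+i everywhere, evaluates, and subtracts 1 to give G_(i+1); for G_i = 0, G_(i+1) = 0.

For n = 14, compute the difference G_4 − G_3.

(0) 14|_2 = 2^(2 + 1) + 2^2 + 2 ↦ 3^(3 + 1) + 3^3 + 3|_3 = 111 ⇒ 110
(1) 110|_3 = 3^(3 + 1) + 3^3 + 2 ↦ 4^(4 + 1) + 4^4 + 2|_4 = 1282 ⇒ 1281
(2) 1281|_4 = 4^(4 + 1) + 4^4 + 1 ↦ 5^(5 + 1) + 5^5 + 1|_5 = 18751 ⇒ 18750
(3) 18750|_5 = 5^(5 + 1) + 5^5 ↦ 6^(6 + 1) + 6^6|_6 = 326592 ⇒ 326591

307841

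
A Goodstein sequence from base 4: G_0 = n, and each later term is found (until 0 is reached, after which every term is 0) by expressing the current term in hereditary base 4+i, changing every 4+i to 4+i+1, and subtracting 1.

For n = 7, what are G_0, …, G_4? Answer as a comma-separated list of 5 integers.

7, 7, 7, 7, 7

7 —HB4→ 4 + 3 —bump→ 5 + 3 = 8 —(−1)→ 7
7 —HB5→ 5 + 2 —bump→ 6 + 2 = 8 —(−1)→ 7
7 —HB6→ 6 + 1 —bump→ 7 + 1 = 8 —(−1)→ 7
7 —HB7→ 7 —bump→ 8 = 8 —(−1)→ 7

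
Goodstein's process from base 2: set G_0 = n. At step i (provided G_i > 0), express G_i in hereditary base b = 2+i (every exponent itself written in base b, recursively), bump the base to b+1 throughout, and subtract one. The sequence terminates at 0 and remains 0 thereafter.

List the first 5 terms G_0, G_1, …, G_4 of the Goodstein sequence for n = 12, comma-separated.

12, 107, 1065, 15685, 280019

G_0 = 12. HB_2(12) = 2^(2 + 1) + 2^2. Bump = 108. G_1 = 107.
G_1 = 107. HB_3(107) = 3^(3 + 1) + 2·3^2 + 2·3 + 2. Bump = 1066. G_2 = 1065.
G_2 = 1065. HB_4(1065) = 4^(4 + 1) + 2·4^2 + 2·4 + 1. Bump = 15686. G_3 = 15685.
G_3 = 15685. HB_5(15685) = 5^(5 + 1) + 2·5^2 + 2·5. Bump = 280020. G_4 = 280019.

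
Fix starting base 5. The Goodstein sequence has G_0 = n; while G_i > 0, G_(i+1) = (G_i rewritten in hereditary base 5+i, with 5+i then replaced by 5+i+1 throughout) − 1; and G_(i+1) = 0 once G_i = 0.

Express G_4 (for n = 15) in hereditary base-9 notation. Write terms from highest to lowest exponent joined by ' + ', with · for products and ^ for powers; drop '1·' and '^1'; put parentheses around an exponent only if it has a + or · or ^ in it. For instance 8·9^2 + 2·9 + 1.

2·9 + 2

i=0: 15 = 3·5 (b=5); 5→6: 3·6 = 18; 18−1 = 17
i=1: 17 = 2·6 + 5 (b=6); 6→7: 2·7 + 5 = 19; 19−1 = 18
i=2: 18 = 2·7 + 4 (b=7); 7→8: 2·8 + 4 = 20; 20−1 = 19
i=3: 19 = 2·8 + 3 (b=8); 8→9: 2·9 + 3 = 21; 21−1 = 20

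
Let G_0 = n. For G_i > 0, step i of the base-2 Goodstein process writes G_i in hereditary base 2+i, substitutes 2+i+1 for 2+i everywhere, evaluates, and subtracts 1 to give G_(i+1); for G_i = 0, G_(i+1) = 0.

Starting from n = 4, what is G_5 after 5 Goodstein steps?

109

(0) 4|_2 = 2^2 ↦ 3^3|_3 = 27 ⇒ 26
(1) 26|_3 = 2·3^2 + 2·3 + 2 ↦ 2·4^2 + 2·4 + 2|_4 = 42 ⇒ 41
(2) 41|_4 = 2·4^2 + 2·4 + 1 ↦ 2·5^2 + 2·5 + 1|_5 = 61 ⇒ 60
(3) 60|_5 = 2·5^2 + 2·5 ↦ 2·6^2 + 2·6|_6 = 84 ⇒ 83
(4) 83|_6 = 2·6^2 + 6 + 5 ↦ 2·7^2 + 7 + 5|_7 = 110 ⇒ 109
(5) 109|_7 = 2·7^2 + 7 + 4 ↦ 2·8^2 + 8 + 4|_8 = 140 ⇒ 139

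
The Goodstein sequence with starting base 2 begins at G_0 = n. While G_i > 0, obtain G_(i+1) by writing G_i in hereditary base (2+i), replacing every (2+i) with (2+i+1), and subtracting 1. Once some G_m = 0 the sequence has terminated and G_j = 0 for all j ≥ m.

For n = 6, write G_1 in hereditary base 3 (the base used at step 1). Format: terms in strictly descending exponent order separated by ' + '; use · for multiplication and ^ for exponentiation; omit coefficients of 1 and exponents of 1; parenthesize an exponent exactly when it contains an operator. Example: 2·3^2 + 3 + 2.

3^3 + 2

i=0: 6 = 2^2 + 2 (b=2); 2→3: 3^3 + 3 = 30; 30−1 = 29
i=1: 29 = 3^3 + 2 (b=3); 3→4: 4^4 + 2 = 258; 258−1 = 257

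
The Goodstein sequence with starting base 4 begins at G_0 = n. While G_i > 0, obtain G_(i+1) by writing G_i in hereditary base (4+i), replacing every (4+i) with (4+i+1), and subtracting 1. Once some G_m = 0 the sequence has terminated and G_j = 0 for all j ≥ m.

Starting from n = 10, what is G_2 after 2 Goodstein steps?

(0) 10|_4 = 2·4 + 2 ↦ 2·5 + 2|_5 = 12 ⇒ 11
(1) 11|_5 = 2·5 + 1 ↦ 2·6 + 1|_6 = 13 ⇒ 12

12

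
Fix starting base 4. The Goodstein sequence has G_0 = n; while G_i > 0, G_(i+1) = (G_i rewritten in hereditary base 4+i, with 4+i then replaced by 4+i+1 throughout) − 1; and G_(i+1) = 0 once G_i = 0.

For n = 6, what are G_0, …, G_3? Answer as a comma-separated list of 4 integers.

(0) 6|_4 = 4 + 2 ↦ 5 + 2|_5 = 7 ⇒ 6
(1) 6|_5 = 5 + 1 ↦ 6 + 1|_6 = 7 ⇒ 6
(2) 6|_6 = 6 ↦ 7|_7 = 7 ⇒ 6

6, 6, 6, 6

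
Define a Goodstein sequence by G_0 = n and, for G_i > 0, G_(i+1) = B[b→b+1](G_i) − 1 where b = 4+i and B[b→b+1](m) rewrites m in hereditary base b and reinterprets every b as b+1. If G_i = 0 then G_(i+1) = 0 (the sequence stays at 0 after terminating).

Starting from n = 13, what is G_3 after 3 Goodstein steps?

G_0 = 13. HB_4(13) = 3·4 + 1. Bump = 16. G_1 = 15.
G_1 = 15. HB_5(15) = 3·5. Bump = 18. G_2 = 17.
G_2 = 17. HB_6(17) = 2·6 + 5. Bump = 19. G_3 = 18.
G_3 = 18. HB_7(18) = 2·7 + 4. Bump = 20. G_4 = 19.

18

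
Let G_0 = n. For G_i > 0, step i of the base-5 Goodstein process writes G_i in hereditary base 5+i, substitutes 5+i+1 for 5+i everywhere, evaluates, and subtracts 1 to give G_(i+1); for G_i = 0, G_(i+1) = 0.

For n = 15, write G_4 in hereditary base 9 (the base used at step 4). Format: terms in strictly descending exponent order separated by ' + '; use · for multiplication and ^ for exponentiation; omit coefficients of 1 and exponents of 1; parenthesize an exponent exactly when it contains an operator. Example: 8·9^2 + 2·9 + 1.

2·9 + 2

G_0 = 15. HB_5(15) = 3·5. Bump = 18. G_1 = 17.
G_1 = 17. HB_6(17) = 2·6 + 5. Bump = 19. G_2 = 18.
G_2 = 18. HB_7(18) = 2·7 + 4. Bump = 20. G_3 = 19.
G_3 = 19. HB_8(19) = 2·8 + 3. Bump = 21. G_4 = 20.
G_4 = 20. HB_9(20) = 2·9 + 2. Bump = 22. G_5 = 21.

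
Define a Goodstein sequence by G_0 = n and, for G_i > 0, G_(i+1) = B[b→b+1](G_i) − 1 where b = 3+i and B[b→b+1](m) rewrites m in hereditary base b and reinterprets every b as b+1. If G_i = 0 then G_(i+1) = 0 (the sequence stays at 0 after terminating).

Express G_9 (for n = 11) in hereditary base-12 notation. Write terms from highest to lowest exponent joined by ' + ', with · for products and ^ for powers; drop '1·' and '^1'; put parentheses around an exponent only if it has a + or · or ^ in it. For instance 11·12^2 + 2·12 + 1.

11 —HB3→ 3^2 + 2 —bump→ 4^2 + 2 = 18 —(−1)→ 17
17 —HB4→ 4^2 + 1 —bump→ 5^2 + 1 = 26 —(−1)→ 25
25 —HB5→ 5^2 —bump→ 6^2 = 36 —(−1)→ 35
35 —HB6→ 5·6 + 5 —bump→ 5·7 + 5 = 40 —(−1)→ 39
39 —HB7→ 5·7 + 4 —bump→ 5·8 + 4 = 44 —(−1)→ 43
43 —HB8→ 5·8 + 3 —bump→ 5·9 + 3 = 48 —(−1)→ 47
47 —HB9→ 5·9 + 2 —bump→ 5·10 + 2 = 52 —(−1)→ 51
51 —HB10→ 5·10 + 1 —bump→ 5·11 + 1 = 56 —(−1)→ 55
55 —HB11→ 5·11 —bump→ 5·12 = 60 —(−1)→ 59

4·12 + 11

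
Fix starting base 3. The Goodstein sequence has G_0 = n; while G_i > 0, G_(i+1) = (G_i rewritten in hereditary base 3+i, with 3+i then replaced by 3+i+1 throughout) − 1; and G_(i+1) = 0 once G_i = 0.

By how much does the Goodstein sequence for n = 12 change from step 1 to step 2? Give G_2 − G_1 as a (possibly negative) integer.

8

12 —HB3→ 3^2 + 3 —bump→ 4^2 + 4 = 20 —(−1)→ 19
19 —HB4→ 4^2 + 3 —bump→ 5^2 + 3 = 28 —(−1)→ 27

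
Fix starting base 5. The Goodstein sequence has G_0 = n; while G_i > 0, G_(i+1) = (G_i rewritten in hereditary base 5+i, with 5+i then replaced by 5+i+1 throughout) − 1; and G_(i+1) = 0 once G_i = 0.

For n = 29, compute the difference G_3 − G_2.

base 5: 29 = 5^2 + 4; at 6: 6^2 + 4 = 40; next = 39
base 6: 39 = 6^2 + 3; at 7: 7^2 + 3 = 52; next = 51
base 7: 51 = 7^2 + 2; at 8: 8^2 + 2 = 66; next = 65

14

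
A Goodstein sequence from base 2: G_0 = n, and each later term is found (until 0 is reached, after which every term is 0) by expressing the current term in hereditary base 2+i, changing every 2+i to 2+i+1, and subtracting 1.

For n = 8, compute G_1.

80

[0] 8 ≡ 2^(2 + 1) (base 2). Lift 3: 81. −1: 80.
[1] 80 ≡ 2·3^3 + 2·3^2 + 2·3 + 2 (base 3). Lift 4: 554. −1: 553.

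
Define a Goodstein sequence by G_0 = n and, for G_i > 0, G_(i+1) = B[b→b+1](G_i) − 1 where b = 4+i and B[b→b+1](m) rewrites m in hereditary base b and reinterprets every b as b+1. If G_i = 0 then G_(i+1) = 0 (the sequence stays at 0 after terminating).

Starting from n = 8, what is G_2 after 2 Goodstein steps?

G_0 = 8. HB_4(8) = 2·4. Bump = 10. G_1 = 9.
G_1 = 9. HB_5(9) = 5 + 4. Bump = 10. G_2 = 9.
G_2 = 9. HB_6(9) = 6 + 3. Bump = 10. G_3 = 9.

9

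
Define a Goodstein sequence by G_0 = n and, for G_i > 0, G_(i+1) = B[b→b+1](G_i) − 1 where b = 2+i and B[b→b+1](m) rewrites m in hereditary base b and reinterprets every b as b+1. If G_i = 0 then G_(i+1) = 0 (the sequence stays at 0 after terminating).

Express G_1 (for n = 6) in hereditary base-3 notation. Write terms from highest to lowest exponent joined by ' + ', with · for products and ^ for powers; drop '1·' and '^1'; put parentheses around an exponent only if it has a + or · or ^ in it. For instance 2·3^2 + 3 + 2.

G_0 = 6. HB_2(6) = 2^2 + 2. Bump = 30. G_1 = 29.
G_1 = 29. HB_3(29) = 3^3 + 2. Bump = 258. G_2 = 257.

3^3 + 2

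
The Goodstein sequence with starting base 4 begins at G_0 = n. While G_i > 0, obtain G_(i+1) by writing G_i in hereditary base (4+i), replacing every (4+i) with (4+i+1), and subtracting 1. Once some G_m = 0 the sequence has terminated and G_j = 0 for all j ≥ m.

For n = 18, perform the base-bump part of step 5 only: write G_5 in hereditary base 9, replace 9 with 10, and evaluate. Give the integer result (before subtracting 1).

(0) 18|_4 = 4^2 + 2 ↦ 5^2 + 2|_5 = 27 ⇒ 26
(1) 26|_5 = 5^2 + 1 ↦ 6^2 + 1|_6 = 37 ⇒ 36
(2) 36|_6 = 6^2 ↦ 7^2|_7 = 49 ⇒ 48
(3) 48|_7 = 6·7 + 6 ↦ 6·8 + 6|_8 = 54 ⇒ 53
(4) 53|_8 = 6·8 + 5 ↦ 6·9 + 5|_9 = 59 ⇒ 58
(5) 58|_9 = 6·9 + 4 ↦ 6·10 + 4|_10 = 64 ⇒ 63

64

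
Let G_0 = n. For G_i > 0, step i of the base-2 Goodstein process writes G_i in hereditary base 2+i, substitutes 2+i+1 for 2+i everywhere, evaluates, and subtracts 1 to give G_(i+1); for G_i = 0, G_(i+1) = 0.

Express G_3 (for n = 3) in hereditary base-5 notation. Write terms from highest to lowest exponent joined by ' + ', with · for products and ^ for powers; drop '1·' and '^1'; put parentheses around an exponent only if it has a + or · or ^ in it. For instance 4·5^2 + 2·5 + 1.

2

i=0: 3 = 2 + 1 (b=2); 2→3: 3 + 1 = 4; 4−1 = 3
i=1: 3 = 3 (b=3); 3→4: 4 = 4; 4−1 = 3
i=2: 3 = 3 (b=4); 4→5: 3 = 3; 3−1 = 2
i=3: 2 = 2 (b=5); 5→6: 2 = 2; 2−1 = 1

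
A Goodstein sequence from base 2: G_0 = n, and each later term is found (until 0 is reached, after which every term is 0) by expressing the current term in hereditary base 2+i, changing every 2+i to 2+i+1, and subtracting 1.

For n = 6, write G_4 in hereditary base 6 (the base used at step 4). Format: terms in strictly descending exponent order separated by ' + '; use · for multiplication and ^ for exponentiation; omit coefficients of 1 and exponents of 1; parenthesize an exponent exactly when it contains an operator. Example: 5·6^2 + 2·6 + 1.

i=0: 6 = 2^2 + 2 (b=2); 2→3: 3^3 + 3 = 30; 30−1 = 29
i=1: 29 = 3^3 + 2 (b=3); 3→4: 4^4 + 2 = 258; 258−1 = 257
i=2: 257 = 4^4 + 1 (b=4); 4→5: 5^5 + 1 = 3126; 3126−1 = 3125
i=3: 3125 = 5^5 (b=5); 5→6: 6^6 = 46656; 46656−1 = 46655
i=4: 46655 = 5·6^5 + 5·6^4 + 5·6^3 + 5·6^2 + 5·6 + 5 (b=6); 6→7: 5·7^5 + 5·7^4 + 5·7^3 + 5·7^2 + 5·7 + 5 = 98040; 98040−1 = 98039

5·6^5 + 5·6^4 + 5·6^3 + 5·6^2 + 5·6 + 5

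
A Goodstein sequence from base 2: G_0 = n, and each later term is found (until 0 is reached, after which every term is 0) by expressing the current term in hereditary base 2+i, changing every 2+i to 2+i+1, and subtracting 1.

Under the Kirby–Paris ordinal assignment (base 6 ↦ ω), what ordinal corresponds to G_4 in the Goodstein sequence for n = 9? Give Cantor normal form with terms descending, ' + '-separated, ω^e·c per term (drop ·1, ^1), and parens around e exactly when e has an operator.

[0] 9 ≡ 2^(2 + 1) + 1 (base 2). Lift 3: 82. −1: 81.
[1] 81 ≡ 3^(3 + 1) (base 3). Lift 4: 1024. −1: 1023.
[2] 1023 ≡ 3·4^4 + 3·4^3 + 3·4^2 + 3·4 + 3 (base 4). Lift 5: 9843. −1: 9842.
[3] 9842 ≡ 3·5^5 + 3·5^3 + 3·5^2 + 3·5 + 2 (base 5). Lift 6: 140744. −1: 140743.
[4] 140743 ≡ 3·6^6 + 3·6^3 + 3·6^2 + 3·6 + 1 (base 6). Lift 7: 2471827. −1: 2471826.

ω^ω·3 + ω^3·3 + ω^2·3 + ω·3 + 1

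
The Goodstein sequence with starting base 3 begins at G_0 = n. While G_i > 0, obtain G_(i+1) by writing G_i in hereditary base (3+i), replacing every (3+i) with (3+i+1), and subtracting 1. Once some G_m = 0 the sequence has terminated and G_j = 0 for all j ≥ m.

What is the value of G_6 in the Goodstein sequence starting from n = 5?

i=0: 5 = 3 + 2 (b=3); 3→4: 4 + 2 = 6; 6−1 = 5
i=1: 5 = 4 + 1 (b=4); 4→5: 5 + 1 = 6; 6−1 = 5
i=2: 5 = 5 (b=5); 5→6: 6 = 6; 6−1 = 5
i=3: 5 = 5 (b=6); 6→7: 5 = 5; 5−1 = 4
i=4: 4 = 4 (b=7); 7→8: 4 = 4; 4−1 = 3
i=5: 3 = 3 (b=8); 8→9: 3 = 3; 3−1 = 2
i=6: 2 = 2 (b=9); 9→10: 2 = 2; 2−1 = 1

2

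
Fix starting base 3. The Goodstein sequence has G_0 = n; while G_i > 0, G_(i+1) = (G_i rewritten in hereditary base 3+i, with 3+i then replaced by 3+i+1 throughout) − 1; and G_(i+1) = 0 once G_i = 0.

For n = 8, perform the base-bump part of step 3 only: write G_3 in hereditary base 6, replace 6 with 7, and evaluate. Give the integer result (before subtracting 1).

base 3: 8 = 2·3 + 2; at 4: 2·4 + 2 = 10; next = 9
base 4: 9 = 2·4 + 1; at 5: 2·5 + 1 = 11; next = 10
base 5: 10 = 2·5; at 6: 2·6 = 12; next = 11

12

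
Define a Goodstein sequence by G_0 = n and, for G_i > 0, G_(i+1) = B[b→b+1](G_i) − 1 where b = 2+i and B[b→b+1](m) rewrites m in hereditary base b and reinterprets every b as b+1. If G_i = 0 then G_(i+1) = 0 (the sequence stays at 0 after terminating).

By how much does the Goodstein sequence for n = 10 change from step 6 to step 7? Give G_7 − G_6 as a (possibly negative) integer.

1853361269

step 0: 10 = 2^(2 + 1) + 2; sub 3 for 2: 3^(3 + 1) + 3; = 84; G_1 = 84−1 = 83
step 1: 83 = 3^(3 + 1) + 2; sub 4 for 3: 4^(4 + 1) + 2; = 1026; G_2 = 1026−1 = 1025
step 2: 1025 = 4^(4 + 1) + 1; sub 5 for 4: 5^(5 + 1) + 1; = 15626; G_3 = 15626−1 = 15625
step 3: 15625 = 5^(5 + 1); sub 6 for 5: 6^(6 + 1); = 279936; G_4 = 279936−1 = 279935
step 4: 279935 = 5·6^6 + 5·6^5 + 5·6^4 + 5·6^3 + 5·6^2 + 5·6 + 5; sub 7 for 6: 5·7^7 + 5·7^5 + 5·7^4 + 5·7^3 + 5·7^2 + 5·7 + 5; = 4215755; G_5 = 4215755−1 = 4215754
step 5: 4215754 = 5·7^7 + 5·7^5 + 5·7^4 + 5·7^3 + 5·7^2 + 5·7 + 4; sub 8 for 7: 5·8^8 + 5·8^5 + 5·8^4 + 5·8^3 + 5·8^2 + 5·8 + 4; = 84073324; G_6 = 84073324−1 = 84073323
step 6: 84073323 = 5·8^8 + 5·8^5 + 5·8^4 + 5·8^3 + 5·8^2 + 5·8 + 3; sub 9 for 8: 5·9^9 + 5·9^5 + 5·9^4 + 5·9^3 + 5·9^2 + 5·9 + 3; = 1937434593; G_7 = 1937434593−1 = 1937434592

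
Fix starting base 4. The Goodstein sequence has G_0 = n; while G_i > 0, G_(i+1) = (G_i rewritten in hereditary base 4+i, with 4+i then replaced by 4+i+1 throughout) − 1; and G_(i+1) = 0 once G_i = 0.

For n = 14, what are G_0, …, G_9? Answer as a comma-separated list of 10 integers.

14, 16, 18, 20, 21, 22, 23, 24, 25, 26

base 4: 14 = 3·4 + 2; at 5: 3·5 + 2 = 17; next = 16
base 5: 16 = 3·5 + 1; at 6: 3·6 + 1 = 19; next = 18
base 6: 18 = 3·6; at 7: 3·7 = 21; next = 20
base 7: 20 = 2·7 + 6; at 8: 2·8 + 6 = 22; next = 21
base 8: 21 = 2·8 + 5; at 9: 2·9 + 5 = 23; next = 22
base 9: 22 = 2·9 + 4; at 10: 2·10 + 4 = 24; next = 23
base 10: 23 = 2·10 + 3; at 11: 2·11 + 3 = 25; next = 24
base 11: 24 = 2·11 + 2; at 12: 2·12 + 2 = 26; next = 25
base 12: 25 = 2·12 + 1; at 13: 2·13 + 1 = 27; next = 26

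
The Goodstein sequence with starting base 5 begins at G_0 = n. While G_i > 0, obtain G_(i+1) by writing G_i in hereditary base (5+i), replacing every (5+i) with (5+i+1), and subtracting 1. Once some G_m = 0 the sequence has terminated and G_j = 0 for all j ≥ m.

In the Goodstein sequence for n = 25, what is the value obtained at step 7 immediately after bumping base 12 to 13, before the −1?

G_0 = 25. HB_5(25) = 5^2. Bump = 36. G_1 = 35.
G_1 = 35. HB_6(35) = 5·6 + 5. Bump = 40. G_2 = 39.
G_2 = 39. HB_7(39) = 5·7 + 4. Bump = 44. G_3 = 43.
G_3 = 43. HB_8(43) = 5·8 + 3. Bump = 48. G_4 = 47.
G_4 = 47. HB_9(47) = 5·9 + 2. Bump = 52. G_5 = 51.
G_5 = 51. HB_10(51) = 5·10 + 1. Bump = 56. G_6 = 55.
G_6 = 55. HB_11(55) = 5·11. Bump = 60. G_7 = 59.
G_7 = 59. HB_12(59) = 4·12 + 11. Bump = 63. G_8 = 62.

63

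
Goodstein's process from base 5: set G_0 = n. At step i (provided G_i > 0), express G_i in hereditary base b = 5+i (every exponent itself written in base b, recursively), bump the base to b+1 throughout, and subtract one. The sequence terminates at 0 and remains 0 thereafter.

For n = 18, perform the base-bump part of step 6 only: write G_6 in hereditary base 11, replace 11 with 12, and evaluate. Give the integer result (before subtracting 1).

30

(0) 18|_5 = 3·5 + 3 ↦ 3·6 + 3|_6 = 21 ⇒ 20
(1) 20|_6 = 3·6 + 2 ↦ 3·7 + 2|_7 = 23 ⇒ 22
(2) 22|_7 = 3·7 + 1 ↦ 3·8 + 1|_8 = 25 ⇒ 24
(3) 24|_8 = 3·8 ↦ 3·9|_9 = 27 ⇒ 26
(4) 26|_9 = 2·9 + 8 ↦ 2·10 + 8|_10 = 28 ⇒ 27
(5) 27|_10 = 2·10 + 7 ↦ 2·11 + 7|_11 = 29 ⇒ 28
(6) 28|_11 = 2·11 + 6 ↦ 2·12 + 6|_12 = 30 ⇒ 29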